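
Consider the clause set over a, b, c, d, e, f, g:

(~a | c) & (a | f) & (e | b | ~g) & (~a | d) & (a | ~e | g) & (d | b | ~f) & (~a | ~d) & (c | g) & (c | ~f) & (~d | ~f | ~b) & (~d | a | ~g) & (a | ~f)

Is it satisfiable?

Try a = 0.
From the singleton clause (f), f = 1.
That conflicts with the unit clause (~f).
Undo a and try a = 1.
From the singleton clause (c), c = 1.
From the singleton clause (d), d = 1.
That conflicts with the unit clause (~d).
Either choice for a ends in contradiction.
No assignment satisfies every clause.

Unsatisfiable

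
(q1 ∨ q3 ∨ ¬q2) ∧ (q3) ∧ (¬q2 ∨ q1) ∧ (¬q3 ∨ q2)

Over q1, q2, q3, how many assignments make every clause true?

There are 2^3 = 8 truth assignments over (q1, q2, q3).
Split on q3. With q3 = True, the clauses containing q3 are satisfied and ¬q3 drops from the rest; 1 of the 2^2 = 4 assignments to the other variables satisfy what remains.
With q3 = False, by the same count on the reduced clause set, 0 assignments work.
(One model: q1=T, q2=T, q3=T.)
Total: 1 + 0 = 1.

1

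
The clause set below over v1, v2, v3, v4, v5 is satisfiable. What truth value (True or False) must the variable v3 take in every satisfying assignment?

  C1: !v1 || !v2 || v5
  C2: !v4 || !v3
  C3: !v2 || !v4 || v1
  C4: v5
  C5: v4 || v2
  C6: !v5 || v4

False

Suppose v3 = true.
Unit clause (!v4) forces v4 = false.
Unit clause (v5) forces v5 = true.
But (!v5) is also a unit clause — contradiction.
So every satisfying assignment has v3 = False.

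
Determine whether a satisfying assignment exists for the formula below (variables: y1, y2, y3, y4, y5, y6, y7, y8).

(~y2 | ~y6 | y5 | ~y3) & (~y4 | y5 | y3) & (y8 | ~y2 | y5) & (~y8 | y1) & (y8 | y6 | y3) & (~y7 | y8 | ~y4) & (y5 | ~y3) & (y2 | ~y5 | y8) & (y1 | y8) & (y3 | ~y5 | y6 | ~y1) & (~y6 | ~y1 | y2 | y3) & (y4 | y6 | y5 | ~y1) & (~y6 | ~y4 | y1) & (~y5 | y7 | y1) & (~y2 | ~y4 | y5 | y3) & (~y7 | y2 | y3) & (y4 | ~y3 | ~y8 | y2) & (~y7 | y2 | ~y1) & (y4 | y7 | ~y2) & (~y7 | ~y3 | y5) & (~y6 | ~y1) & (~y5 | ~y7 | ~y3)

Case y8 = 0:
The clause (y1) is unit, so y1 = 1.
The clause (~y6) is unit, so y6 = 0.
The clause (y3) is unit, so y3 = 1.
The clause (y5) is unit, so y5 = 1.
The clause (y2) is unit, so y2 = 1.
The clause (~y7) is unit, so y7 = 0.
The clause (y4) is unit, so y4 = 1.
Every clause now holds.
A satisfying assignment: y1: 1; y2: 1; y3: 1; y4: 1; y5: 1; y6: 0; y7: 0; y8: 0.

Satisfiable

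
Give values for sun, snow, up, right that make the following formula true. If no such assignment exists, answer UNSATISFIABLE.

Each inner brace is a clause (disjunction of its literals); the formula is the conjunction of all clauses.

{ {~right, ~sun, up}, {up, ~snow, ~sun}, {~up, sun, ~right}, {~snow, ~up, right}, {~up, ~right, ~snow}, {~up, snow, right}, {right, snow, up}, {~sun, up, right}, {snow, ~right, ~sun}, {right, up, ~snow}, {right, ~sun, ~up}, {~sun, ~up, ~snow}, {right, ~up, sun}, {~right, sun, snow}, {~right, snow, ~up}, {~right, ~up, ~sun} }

sun ↦ 0; snow ↦ 1; up ↦ 0; right ↦ 1

Suppose right = 1.
Suppose sun = 0.
From the singleton clause (~up), up = 0.
From the singleton clause (snow), snow = 1.
Every clause now holds.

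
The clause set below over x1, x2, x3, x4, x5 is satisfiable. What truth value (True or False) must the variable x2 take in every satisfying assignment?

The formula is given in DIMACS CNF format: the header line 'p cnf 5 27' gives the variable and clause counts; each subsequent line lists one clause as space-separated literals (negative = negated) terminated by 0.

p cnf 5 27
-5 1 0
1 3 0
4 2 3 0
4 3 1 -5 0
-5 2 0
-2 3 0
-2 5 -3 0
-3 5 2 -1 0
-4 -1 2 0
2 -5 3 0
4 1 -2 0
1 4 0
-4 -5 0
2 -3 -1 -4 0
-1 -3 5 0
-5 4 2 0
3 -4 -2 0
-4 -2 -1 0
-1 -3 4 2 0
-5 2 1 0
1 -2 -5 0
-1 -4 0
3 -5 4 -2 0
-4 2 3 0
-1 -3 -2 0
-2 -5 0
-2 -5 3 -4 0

False

Suppose x2 = True.
The clause (x3) is unit, so x3 = True.
The clause (x5) is unit, so x5 = True.
That conflicts with the unit clause (¬x5).
So every satisfying assignment has x2 = False.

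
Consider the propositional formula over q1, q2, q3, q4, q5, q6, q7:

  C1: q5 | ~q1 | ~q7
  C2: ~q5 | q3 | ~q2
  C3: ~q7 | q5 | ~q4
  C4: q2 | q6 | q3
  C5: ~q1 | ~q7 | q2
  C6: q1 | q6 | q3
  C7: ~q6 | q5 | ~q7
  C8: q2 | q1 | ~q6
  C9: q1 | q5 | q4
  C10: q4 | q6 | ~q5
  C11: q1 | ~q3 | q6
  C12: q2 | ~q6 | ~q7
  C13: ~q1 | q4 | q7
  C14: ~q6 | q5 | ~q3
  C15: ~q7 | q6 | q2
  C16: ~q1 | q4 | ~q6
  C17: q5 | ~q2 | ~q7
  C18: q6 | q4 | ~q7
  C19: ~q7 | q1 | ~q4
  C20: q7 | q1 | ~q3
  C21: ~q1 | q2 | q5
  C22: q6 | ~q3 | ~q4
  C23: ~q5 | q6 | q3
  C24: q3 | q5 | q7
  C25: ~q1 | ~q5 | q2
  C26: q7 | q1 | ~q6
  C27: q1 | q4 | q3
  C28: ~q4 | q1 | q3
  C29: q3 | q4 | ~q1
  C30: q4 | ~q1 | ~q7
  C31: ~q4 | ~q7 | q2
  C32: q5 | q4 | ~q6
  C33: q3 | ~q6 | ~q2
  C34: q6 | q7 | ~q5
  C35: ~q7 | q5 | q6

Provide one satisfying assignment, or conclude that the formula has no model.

Branch on q5: set q5 = 1.
Branch on q3: set q3 = 1.
Branch on q4: set q4 = 1.
From the singleton clause (q6), q6 = 1.
Branch on q2: set q2 = 1.
Branch on q7: set q7 = 0.
From the singleton clause (q1), q1 = 1.
This assignment satisfies each clause.

q1: 1,  q2: 1,  q3: 1,  q4: 1,  q5: 1,  q6: 1,  q7: 0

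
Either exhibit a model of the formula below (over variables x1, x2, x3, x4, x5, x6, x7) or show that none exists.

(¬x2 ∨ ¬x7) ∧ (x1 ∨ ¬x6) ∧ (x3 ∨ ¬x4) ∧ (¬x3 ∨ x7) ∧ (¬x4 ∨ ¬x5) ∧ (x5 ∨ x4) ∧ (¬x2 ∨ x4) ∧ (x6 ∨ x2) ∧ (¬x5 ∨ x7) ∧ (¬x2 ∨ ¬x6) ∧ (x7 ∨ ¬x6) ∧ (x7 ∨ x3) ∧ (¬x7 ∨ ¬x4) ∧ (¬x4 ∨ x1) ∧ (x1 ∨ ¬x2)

Try x2 = False.
The clause (x6) is unit, so x6 = True.
The clause (x1) is unit, so x1 = True.
The clause (x7) is unit, so x7 = True.
The clause (¬x4) is unit, so x4 = False.
The clause (x5) is unit, so x5 = True.
No clause remains; x3 is free.

x1: True, x2: False, x3: False, x4: False, x5: True, x6: True, x7: True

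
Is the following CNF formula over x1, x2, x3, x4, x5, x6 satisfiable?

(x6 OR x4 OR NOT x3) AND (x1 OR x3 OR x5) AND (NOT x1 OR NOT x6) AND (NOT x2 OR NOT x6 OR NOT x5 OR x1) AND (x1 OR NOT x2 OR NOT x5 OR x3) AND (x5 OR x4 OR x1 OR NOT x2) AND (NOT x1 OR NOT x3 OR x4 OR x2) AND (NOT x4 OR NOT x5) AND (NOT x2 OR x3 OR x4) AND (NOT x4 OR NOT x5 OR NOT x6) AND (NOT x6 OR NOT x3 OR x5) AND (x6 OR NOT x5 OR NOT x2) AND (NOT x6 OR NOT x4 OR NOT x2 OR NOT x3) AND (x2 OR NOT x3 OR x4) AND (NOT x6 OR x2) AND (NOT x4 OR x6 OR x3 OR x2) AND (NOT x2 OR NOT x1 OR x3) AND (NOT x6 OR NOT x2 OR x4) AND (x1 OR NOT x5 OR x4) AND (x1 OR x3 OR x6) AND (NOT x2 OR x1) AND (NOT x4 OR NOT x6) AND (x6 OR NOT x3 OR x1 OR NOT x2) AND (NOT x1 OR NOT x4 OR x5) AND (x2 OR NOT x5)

Case x1 = false:
Unit clause (NOT x2) forces x2 = false.
Unit clause (NOT x6) forces x6 = false.
Unit clause (x3) forces x3 = true.
Unit clause (x4) forces x4 = true.
Unit clause (NOT x5) forces x5 = false.
Every clause now holds.
A satisfying assignment: x1: false, x2: false, x3: true, x4: true, x5: false, x6: false.

Yes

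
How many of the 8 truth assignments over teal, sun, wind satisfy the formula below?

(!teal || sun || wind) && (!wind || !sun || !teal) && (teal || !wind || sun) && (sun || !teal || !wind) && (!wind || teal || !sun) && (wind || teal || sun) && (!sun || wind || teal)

There are 2^3 = 8 truth assignments over (teal, sun, wind).
Check each against the 7 clauses (columns in the order teal, sun, wind):
  F F F  ✗ fails (wind || teal || sun)
  F F T  ✗ fails (teal || !wind || sun)
  F T F  ✗ fails (!sun || wind || teal)
  F T T  ✗ fails (!wind || teal || !sun)
  T F F  ✗ fails (!teal || sun || wind)
  T F T  ✗ fails (sun || !teal || !wind)
  T T F  ✓ satisfies all
  T T T  ✗ fails (!wind || !sun || !teal)
1 of the 8 rows is a model.

1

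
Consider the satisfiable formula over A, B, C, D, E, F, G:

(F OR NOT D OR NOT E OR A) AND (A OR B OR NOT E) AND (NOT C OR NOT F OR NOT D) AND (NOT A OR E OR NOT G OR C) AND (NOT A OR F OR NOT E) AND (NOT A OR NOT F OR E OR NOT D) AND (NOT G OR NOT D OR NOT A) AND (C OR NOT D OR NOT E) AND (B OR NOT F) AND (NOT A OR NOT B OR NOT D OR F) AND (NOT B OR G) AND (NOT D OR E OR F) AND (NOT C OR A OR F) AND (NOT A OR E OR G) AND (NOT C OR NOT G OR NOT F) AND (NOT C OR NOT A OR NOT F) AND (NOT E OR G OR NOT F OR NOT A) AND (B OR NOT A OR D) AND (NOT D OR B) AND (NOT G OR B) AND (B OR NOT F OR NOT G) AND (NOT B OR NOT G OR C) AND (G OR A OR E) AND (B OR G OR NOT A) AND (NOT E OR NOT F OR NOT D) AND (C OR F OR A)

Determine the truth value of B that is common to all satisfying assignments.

True

Suppose B = false.
From the singleton clause (NOT F), F = false.
From the singleton clause (NOT D), D = false.
From the singleton clause (NOT A), A = false.
From the singleton clause (NOT E), E = false.
From the singleton clause (NOT C), C = false.
But (C) is also a unit clause — contradiction.
So every satisfying assignment has B = True.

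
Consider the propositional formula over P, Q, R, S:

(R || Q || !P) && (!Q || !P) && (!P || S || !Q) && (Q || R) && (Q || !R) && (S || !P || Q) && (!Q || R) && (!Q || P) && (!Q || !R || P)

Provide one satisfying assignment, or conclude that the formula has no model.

UNSATISFIABLE

Branch on Q: set Q = false.
The clause (R) is unit, so R = true.
Now (!R) is unsatisfied and unit — conflict.
Undo Q and try Q = true.
The clause (!P) is unit, so P = false.
Now (P) is unsatisfied and unit — conflict.
Both values of Q lead to a conflict.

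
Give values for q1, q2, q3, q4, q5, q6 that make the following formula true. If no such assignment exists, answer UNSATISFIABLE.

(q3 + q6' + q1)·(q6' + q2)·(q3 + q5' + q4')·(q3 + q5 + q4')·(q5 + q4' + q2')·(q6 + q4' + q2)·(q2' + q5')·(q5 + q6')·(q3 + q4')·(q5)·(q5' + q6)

UNSATISFIABLE

(q5) alone gives q5 = 1.
(q2') alone gives q2 = 0.
(q6') alone gives q6 = 0.
But (q6) is also a unit clause — contradiction.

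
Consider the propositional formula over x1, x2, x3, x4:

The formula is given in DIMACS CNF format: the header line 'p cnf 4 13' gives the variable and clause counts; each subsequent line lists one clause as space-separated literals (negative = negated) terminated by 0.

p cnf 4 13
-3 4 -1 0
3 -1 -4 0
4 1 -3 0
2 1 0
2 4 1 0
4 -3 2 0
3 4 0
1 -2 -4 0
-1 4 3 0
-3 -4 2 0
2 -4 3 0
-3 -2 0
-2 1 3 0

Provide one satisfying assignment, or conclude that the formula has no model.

UNSATISFIABLE

Case x2 = True:
Unit clause (¬x3) forces x3 = False.
Unit clause (x4) forces x4 = True.
Unit clause (¬x1) forces x1 = False.
Now (x1) is unsatisfied and unit — conflict.
Backtrack on x2: now try x2 = False.
Unit clause (x1) forces x1 = True.
Case x3 = False:
Unit clause (¬x4) forces x4 = False.
Now (x4) is unsatisfied and unit — conflict.
Backtrack on x3: now try x3 = True.
Unit clause (x4) forces x4 = True.
Now (¬x4) is unsatisfied and unit — conflict.
Both values of x3 lead to a conflict.
Both values of x2 lead to a conflict.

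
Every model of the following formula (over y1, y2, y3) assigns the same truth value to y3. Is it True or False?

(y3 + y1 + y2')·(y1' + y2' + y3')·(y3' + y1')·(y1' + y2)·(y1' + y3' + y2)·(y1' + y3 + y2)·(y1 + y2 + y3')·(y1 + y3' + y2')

False

Suppose y3 = 1.
From the singleton clause (y1'), y1 = 0.
From the singleton clause (y2), y2 = 1.
That conflicts with the unit clause (y2').
So every satisfying assignment has y3 = False.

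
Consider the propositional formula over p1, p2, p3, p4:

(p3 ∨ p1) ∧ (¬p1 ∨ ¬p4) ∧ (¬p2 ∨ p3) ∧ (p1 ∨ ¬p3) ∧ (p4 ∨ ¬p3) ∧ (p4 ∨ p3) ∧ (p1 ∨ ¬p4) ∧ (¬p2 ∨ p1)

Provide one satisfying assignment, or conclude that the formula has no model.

Suppose p3 = True.
From the singleton clause (p1), p1 = True.
From the singleton clause (¬p4), p4 = False.
But (p4) is also a unit clause — contradiction.
Backtrack on p3: now try p3 = False.
From the singleton clause (p1), p1 = True.
From the singleton clause (¬p4), p4 = False.
But (p4) is also a unit clause — contradiction.
Either choice for p3 ends in contradiction.

UNSATISFIABLE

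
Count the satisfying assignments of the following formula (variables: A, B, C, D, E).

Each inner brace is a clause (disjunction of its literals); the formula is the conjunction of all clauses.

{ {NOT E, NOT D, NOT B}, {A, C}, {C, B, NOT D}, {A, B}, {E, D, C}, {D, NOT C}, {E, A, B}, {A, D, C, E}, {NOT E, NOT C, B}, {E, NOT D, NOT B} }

3

There are 2^5 = 32 truth assignments over (A, B, C, D, E).
Split on C. With C = true, the clauses containing C are satisfied and NOT C drops from the rest; 1 of the 2^4 = 16 assignments to the other variables satisfy what remains.
With C = false, by the same count on the reduced clause set, 2 assignments work.
Total: 1 + 2 = 3.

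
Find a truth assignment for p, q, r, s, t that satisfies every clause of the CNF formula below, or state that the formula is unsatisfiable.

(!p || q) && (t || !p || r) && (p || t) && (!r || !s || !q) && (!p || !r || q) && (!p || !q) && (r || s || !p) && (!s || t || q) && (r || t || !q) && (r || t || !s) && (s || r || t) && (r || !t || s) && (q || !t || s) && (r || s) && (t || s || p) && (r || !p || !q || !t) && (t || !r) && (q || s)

p: false; q: true; r: true; s: false; t: true

Branch on p: set p = false.
From the singleton clause (t), t = true.
Branch on r: set r = true.
Branch on s: set s = false.
From the singleton clause (q), q = true.
All clauses are satisfied.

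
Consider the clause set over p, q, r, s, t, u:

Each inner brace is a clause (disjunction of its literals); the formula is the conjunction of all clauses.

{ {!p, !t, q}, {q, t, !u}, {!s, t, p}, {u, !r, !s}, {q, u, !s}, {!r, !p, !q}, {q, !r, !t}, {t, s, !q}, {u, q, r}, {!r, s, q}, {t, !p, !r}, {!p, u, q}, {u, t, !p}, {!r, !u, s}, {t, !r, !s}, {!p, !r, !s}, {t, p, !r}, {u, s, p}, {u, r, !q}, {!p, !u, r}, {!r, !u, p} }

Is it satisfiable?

Satisfiable

Branch on p: set p = false.
Branch on s: set s = true.
(t) alone gives t = true.
Branch on u: set u = true.
(!r) alone gives r = false.
Every clause is now satisfied; q is unconstrained.
A satisfying assignment: p ↦ false; q ↦ true; r ↦ false; s ↦ true; t ↦ true; u ↦ true.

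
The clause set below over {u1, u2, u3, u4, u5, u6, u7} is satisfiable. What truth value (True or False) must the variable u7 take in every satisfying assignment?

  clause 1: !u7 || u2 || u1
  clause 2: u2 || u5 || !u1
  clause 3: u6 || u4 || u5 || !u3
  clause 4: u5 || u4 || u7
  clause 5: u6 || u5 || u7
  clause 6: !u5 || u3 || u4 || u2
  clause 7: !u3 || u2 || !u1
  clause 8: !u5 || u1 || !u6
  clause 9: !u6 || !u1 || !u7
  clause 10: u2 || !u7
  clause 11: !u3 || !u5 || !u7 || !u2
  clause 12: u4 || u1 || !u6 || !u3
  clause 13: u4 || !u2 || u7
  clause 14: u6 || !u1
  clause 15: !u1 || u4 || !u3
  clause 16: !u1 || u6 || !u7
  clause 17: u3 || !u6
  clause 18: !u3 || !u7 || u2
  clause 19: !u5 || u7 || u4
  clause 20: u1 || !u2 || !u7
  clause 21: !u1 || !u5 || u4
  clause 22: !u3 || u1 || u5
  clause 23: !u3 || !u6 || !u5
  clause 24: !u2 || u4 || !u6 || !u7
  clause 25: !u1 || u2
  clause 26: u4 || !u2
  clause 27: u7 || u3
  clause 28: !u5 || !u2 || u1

False

Suppose u7 = true.
Unit clause (u2) forces u2 = true.
Unit clause (u1) forces u1 = true.
Unit clause (!u6) forces u6 = false.
That conflicts with the unit clause (u6).
So every satisfying assignment has u7 = False.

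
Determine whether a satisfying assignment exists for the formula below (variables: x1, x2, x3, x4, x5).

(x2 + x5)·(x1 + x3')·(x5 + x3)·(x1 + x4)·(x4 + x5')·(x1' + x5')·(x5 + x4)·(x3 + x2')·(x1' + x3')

Yes

Try x2 = 0.
The clause (x5) is unit, so x5 = 1.
The clause (x4) is unit, so x4 = 1.
The clause (x1') is unit, so x1 = 0.
The clause (x3') is unit, so x3 = 0.
All clauses are satisfied.
A satisfying assignment: x1: 0,  x2: 0,  x3: 0,  x4: 1,  x5: 1.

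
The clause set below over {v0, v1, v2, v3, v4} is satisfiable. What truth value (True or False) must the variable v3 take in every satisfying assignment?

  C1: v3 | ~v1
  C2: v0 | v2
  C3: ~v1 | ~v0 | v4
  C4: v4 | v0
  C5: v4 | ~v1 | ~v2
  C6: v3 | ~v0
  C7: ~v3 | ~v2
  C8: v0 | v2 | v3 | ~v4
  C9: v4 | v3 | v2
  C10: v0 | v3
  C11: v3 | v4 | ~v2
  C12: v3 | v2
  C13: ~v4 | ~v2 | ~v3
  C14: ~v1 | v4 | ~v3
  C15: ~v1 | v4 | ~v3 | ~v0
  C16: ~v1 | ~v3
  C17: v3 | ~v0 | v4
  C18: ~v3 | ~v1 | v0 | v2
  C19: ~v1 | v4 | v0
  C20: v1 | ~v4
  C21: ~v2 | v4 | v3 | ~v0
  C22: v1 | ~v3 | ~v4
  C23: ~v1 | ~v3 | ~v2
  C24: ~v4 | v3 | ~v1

True

Suppose v3 = 0.
Unit clause (~v1) forces v1 = 0.
Unit clause (~v0) forces v0 = 0.
That conflicts with the unit clause (v0).
So every satisfying assignment has v3 = True.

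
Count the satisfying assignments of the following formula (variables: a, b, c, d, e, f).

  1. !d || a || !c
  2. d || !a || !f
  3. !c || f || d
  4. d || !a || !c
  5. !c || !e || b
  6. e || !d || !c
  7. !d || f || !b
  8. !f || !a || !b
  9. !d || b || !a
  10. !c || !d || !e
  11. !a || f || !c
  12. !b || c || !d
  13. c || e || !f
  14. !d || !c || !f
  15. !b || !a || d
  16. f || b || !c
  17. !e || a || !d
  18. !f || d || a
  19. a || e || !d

6

There are 2^6 = 64 truth assignments over (a, b, c, d, e, f).
Split on c. With c = true, the clauses containing c are satisfied and !c drops from the rest; 0 of the 2^5 = 32 assignments to the other variables satisfy what remains.
With c = false, by the same count on the reduced clause set, 6 assignments work.
(One model: a=F, b=F, c=F, d=F, e=F, f=F.)
Total: 0 + 6 = 6.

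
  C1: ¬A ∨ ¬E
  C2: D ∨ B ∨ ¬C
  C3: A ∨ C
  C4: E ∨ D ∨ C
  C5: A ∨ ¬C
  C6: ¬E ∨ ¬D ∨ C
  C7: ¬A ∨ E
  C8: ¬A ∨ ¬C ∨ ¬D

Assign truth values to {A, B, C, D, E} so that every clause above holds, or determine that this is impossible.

UNSATISFIABLE

Case A = False:
Unit clause (C) forces C = True.
That conflicts with the unit clause (¬C).
Backtrack on A: now try A = True.
Unit clause (¬E) forces E = False.
That conflicts with the unit clause (E).
Both values of A lead to a conflict.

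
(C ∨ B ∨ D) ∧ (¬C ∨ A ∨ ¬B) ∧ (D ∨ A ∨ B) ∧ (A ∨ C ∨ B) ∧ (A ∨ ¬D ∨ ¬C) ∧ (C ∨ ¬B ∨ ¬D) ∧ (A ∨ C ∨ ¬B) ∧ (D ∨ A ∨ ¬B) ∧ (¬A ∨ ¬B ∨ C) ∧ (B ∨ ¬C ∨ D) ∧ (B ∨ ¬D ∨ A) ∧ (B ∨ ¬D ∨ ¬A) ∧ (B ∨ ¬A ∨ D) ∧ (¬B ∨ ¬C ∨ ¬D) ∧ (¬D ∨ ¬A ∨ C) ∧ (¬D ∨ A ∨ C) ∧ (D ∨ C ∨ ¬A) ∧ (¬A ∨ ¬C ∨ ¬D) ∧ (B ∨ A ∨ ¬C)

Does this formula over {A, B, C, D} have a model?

Case C = True:
Case A = True:
The clause (¬D) is unit, so D = False.
The clause (B) is unit, so B = True.
Every clause now holds.
A satisfying assignment: A ↦ True; B ↦ True; C ↦ True; D ↦ False.

Yes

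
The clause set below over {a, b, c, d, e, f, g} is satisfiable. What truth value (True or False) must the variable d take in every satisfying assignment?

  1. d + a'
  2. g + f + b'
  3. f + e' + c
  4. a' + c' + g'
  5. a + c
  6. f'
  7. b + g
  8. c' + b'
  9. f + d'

False

Suppose d = 1.
The clause (f') is unit, so f = 0.
Now (f) is unsatisfied and unit — conflict.
So every satisfying assignment has d = False.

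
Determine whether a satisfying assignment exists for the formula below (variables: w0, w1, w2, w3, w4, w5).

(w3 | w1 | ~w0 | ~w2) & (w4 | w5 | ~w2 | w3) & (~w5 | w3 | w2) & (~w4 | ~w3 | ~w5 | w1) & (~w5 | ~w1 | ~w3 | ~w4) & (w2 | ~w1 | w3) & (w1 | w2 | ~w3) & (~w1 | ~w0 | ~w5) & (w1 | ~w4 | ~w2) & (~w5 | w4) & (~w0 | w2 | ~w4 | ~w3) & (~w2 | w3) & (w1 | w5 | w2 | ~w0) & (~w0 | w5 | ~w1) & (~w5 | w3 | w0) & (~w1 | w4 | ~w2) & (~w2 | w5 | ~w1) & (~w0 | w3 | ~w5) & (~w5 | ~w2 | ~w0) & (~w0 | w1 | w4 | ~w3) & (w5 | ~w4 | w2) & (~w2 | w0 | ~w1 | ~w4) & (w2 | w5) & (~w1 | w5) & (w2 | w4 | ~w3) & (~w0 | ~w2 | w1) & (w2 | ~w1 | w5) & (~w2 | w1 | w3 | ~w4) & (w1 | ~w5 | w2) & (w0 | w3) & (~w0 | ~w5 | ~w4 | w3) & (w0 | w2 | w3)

Case w5 = 0:
From the singleton clause (w2), w2 = 1.
From the singleton clause (w3), w3 = 1.
From the singleton clause (~w1), w1 = 0.
From the singleton clause (~w4), w4 = 0.
From the singleton clause (~w0), w0 = 0.
Every clause now holds.
A satisfying assignment: w0: 0; w1: 0; w2: 1; w3: 1; w4: 0; w5: 0.

Yes, satisfiable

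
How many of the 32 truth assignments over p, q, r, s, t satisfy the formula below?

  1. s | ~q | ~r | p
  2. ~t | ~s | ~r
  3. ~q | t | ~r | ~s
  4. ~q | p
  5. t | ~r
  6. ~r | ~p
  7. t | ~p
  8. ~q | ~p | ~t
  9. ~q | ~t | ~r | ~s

There are 2^5 = 32 truth assignments over (p, q, r, s, t).
Split on s. With s = 1, the clauses containing s are satisfied and ~s drops from the rest; 3 of the 2^4 = 16 assignments to the other variables satisfy what remains.
With s = 0, by the same count on the reduced clause set, 4 assignments work.
Total: 3 + 4 = 7.

7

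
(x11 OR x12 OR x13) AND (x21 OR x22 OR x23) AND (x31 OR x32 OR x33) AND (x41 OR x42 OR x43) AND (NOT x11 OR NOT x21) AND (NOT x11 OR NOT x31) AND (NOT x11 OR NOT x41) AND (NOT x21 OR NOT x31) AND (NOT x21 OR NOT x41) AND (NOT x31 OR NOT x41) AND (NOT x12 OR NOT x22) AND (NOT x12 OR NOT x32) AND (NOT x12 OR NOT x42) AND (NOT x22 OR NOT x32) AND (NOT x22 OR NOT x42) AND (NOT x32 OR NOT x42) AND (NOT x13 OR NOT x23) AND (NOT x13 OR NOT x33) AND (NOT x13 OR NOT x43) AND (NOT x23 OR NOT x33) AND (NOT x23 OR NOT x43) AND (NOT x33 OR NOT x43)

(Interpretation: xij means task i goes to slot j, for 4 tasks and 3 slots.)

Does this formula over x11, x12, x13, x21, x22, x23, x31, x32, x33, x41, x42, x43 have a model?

Branch on x11: set x11 = false.
Branch on x12: set x12 = true.
(NOT x22) alone gives x22 = false.
(NOT x32) alone gives x32 = false.
(NOT x42) alone gives x42 = false.
Branch on x21: set x21 = true.
(NOT x31) alone gives x31 = false.
(x33) alone gives x33 = true.
(NOT x41) alone gives x41 = false.
(x43) alone gives x43 = true.
But (NOT x43) is also a unit clause — contradiction.
That branch fails; take x21 = false instead.
(x23) alone gives x23 = true.
(NOT x13) alone gives x13 = false.
(NOT x33) alone gives x33 = false.
(x31) alone gives x31 = true.
(NOT x41) alone gives x41 = false.
(x43) alone gives x43 = true.
But (NOT x43) is also a unit clause — contradiction.
Neither x21 = true nor x21 = false works.
That branch fails; take x12 = false instead.
(x13) alone gives x13 = true.
(NOT x23) alone gives x23 = false.
(NOT x33) alone gives x33 = false.
(NOT x43) alone gives x43 = false.
Branch on x21: set x21 = true.
(NOT x31) alone gives x31 = false.
(x32) alone gives x32 = true.
(NOT x41) alone gives x41 = false.
(x42) alone gives x42 = true.
But (NOT x42) is also a unit clause — contradiction.
That branch fails; take x21 = false instead.
(x22) alone gives x22 = true.
(NOT x32) alone gives x32 = false.
(x31) alone gives x31 = true.
(NOT x41) alone gives x41 = false.
(x42) alone gives x42 = true.
But (NOT x42) is also a unit clause — contradiction.
Neither x21 = true nor x21 = false works.
Neither x12 = true nor x12 = false works.
That branch fails; take x11 = true instead.
(NOT x21) alone gives x21 = false.
(NOT x31) alone gives x31 = false.
(NOT x41) alone gives x41 = false.
Branch on x22: set x22 = true.
(NOT x12) alone gives x12 = false.
(NOT x32) alone gives x32 = false.
(x33) alone gives x33 = true.
(NOT x42) alone gives x42 = false.
(x43) alone gives x43 = true.
But (NOT x43) is also a unit clause — contradiction.
That branch fails; take x22 = false instead.
(x23) alone gives x23 = true.
(NOT x13) alone gives x13 = false.
(NOT x33) alone gives x33 = false.
(x32) alone gives x32 = true.
(NOT x12) alone gives x12 = false.
(NOT x42) alone gives x42 = false.
(x43) alone gives x43 = true.
But (NOT x43) is also a unit clause — contradiction.
Neither x22 = true nor x22 = false works.
Neither x11 = true nor x11 = false works.
No assignment satisfies every clause.

Unsatisfiable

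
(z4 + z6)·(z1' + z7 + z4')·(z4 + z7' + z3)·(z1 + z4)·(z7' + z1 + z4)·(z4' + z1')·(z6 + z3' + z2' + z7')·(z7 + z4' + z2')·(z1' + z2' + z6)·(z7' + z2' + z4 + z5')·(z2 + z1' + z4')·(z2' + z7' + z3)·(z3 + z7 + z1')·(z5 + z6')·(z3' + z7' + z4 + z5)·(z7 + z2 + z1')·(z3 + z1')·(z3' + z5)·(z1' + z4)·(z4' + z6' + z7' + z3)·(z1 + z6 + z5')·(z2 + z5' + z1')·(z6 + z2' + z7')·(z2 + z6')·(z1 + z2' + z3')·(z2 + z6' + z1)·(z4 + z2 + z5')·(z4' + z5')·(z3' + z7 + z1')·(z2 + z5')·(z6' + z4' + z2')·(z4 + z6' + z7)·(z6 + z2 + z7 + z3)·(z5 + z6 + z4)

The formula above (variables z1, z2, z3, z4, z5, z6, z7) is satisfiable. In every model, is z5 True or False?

Suppose z5 = 1.
(z4') alone gives z4 = 0.
(z6) alone gives z6 = 1.
(z1) alone gives z1 = 1.
That conflicts with the unit clause (z1').
So every satisfying assignment has z5 = False.

False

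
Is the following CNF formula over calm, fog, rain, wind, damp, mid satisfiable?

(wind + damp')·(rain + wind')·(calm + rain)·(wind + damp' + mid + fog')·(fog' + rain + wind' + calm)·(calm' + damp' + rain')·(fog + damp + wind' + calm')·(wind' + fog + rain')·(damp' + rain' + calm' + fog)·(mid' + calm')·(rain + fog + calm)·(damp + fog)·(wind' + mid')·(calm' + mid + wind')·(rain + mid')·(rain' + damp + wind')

Suppose wind = 0.
(damp') alone gives damp = 0.
(fog) alone gives fog = 1.
Suppose calm = 0.
(rain) alone gives rain = 1.
All clauses hold; mid can take either value.
A satisfying assignment: calm: 0, fog: 1, rain: 1, wind: 0, damp: 0, mid: 0.

Satisfiable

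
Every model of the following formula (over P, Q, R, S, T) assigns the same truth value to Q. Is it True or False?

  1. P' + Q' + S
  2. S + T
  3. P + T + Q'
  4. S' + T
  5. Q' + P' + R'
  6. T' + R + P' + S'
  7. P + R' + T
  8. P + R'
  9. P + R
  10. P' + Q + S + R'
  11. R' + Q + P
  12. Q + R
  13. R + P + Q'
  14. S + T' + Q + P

False

Suppose Q = 1.
Try P = 0.
From the singleton clause (T), T = 1.
From the singleton clause (R'), R = 0.
That conflicts with the unit clause (R).
Backtrack on P: now try P = 1.
From the singleton clause (S), S = 1.
From the singleton clause (T), T = 1.
From the singleton clause (R'), R = 0.
That conflicts with the unit clause (R).
Both values of P lead to a conflict.
So every satisfying assignment has Q = False.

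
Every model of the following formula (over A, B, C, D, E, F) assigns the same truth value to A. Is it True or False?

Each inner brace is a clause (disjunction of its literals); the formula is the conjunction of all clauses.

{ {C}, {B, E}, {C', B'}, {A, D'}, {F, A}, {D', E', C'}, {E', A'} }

False

Suppose A = 1.
(C) alone gives C = 1.
(B') alone gives B = 0.
(E) alone gives E = 1.
Now (E') is unsatisfied and unit — conflict.
So every satisfying assignment has A = False.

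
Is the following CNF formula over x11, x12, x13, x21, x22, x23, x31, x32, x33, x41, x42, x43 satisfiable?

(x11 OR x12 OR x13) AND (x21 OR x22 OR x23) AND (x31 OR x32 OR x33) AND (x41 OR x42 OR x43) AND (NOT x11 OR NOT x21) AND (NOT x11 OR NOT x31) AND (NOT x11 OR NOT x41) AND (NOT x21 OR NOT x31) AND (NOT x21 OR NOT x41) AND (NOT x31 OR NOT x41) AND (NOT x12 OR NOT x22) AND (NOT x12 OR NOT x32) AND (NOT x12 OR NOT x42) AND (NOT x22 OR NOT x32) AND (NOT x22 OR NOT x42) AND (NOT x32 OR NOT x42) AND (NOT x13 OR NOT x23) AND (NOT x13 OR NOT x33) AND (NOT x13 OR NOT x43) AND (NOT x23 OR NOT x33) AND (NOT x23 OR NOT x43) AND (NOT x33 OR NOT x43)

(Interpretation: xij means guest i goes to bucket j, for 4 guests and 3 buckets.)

Branch on x11: set x11 = false.
Branch on x12: set x12 = true.
The clause (NOT x22) is unit, so x22 = false.
The clause (NOT x32) is unit, so x32 = false.
The clause (NOT x42) is unit, so x42 = false.
Branch on x21: set x21 = true.
The clause (NOT x31) is unit, so x31 = false.
The clause (x33) is unit, so x33 = true.
The clause (NOT x41) is unit, so x41 = false.
The clause (x43) is unit, so x43 = true.
Now (NOT x43) is unsatisfied and unit — conflict.
Backtrack on x21: now try x21 = false.
The clause (x23) is unit, so x23 = true.
The clause (NOT x13) is unit, so x13 = false.
The clause (NOT x33) is unit, so x33 = false.
The clause (x31) is unit, so x31 = true.
The clause (NOT x41) is unit, so x41 = false.
The clause (x43) is unit, so x43 = true.
Now (NOT x43) is unsatisfied and unit — conflict.
Both values of x21 lead to a conflict.
Backtrack on x12: now try x12 = false.
The clause (x13) is unit, so x13 = true.
The clause (NOT x23) is unit, so x23 = false.
The clause (NOT x33) is unit, so x33 = false.
The clause (NOT x43) is unit, so x43 = false.
Branch on x21: set x21 = true.
The clause (NOT x31) is unit, so x31 = false.
The clause (x32) is unit, so x32 = true.
The clause (NOT x41) is unit, so x41 = false.
The clause (x42) is unit, so x42 = true.
Now (NOT x42) is unsatisfied and unit — conflict.
Backtrack on x21: now try x21 = false.
The clause (x22) is unit, so x22 = true.
The clause (NOT x32) is unit, so x32 = false.
The clause (x31) is unit, so x31 = true.
The clause (NOT x41) is unit, so x41 = false.
The clause (x42) is unit, so x42 = true.
Now (NOT x42) is unsatisfied and unit — conflict.
Both values of x21 lead to a conflict.
Both values of x12 lead to a conflict.
Backtrack on x11: now try x11 = true.
The clause (NOT x21) is unit, so x21 = false.
The clause (NOT x31) is unit, so x31 = false.
The clause (NOT x41) is unit, so x41 = false.
Branch on x22: set x22 = true.
The clause (NOT x12) is unit, so x12 = false.
The clause (NOT x32) is unit, so x32 = false.
The clause (x33) is unit, so x33 = true.
The clause (NOT x42) is unit, so x42 = false.
The clause (x43) is unit, so x43 = true.
Now (NOT x43) is unsatisfied and unit — conflict.
Backtrack on x22: now try x22 = false.
The clause (x23) is unit, so x23 = true.
The clause (NOT x13) is unit, so x13 = false.
The clause (NOT x33) is unit, so x33 = false.
The clause (x32) is unit, so x32 = true.
The clause (NOT x12) is unit, so x12 = false.
The clause (NOT x42) is unit, so x42 = false.
The clause (x43) is unit, so x43 = true.
Now (NOT x43) is unsatisfied and unit — conflict.
Both values of x22 lead to a conflict.
Both values of x11 lead to a conflict.
No assignment satisfies every clause.

No, unsatisfiable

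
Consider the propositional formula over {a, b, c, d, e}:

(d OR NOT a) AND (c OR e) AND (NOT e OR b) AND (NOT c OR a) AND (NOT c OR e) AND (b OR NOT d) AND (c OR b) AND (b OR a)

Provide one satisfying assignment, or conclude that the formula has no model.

Case d = true:
The clause (b) is unit, so b = true.
Case c = false:
The clause (e) is unit, so e = true.
No clause remains; a is free.

a ↦ true,  b ↦ true,  c ↦ false,  d ↦ true,  e ↦ true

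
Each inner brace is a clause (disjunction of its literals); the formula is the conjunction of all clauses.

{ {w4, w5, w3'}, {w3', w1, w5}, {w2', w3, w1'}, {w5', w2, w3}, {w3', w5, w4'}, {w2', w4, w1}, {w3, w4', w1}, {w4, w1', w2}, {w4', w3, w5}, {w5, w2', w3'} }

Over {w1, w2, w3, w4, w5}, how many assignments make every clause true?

There are 2^5 = 32 truth assignments over (w1, w2, w3, w4, w5).
Split on w3. With w3 = 1, the clauses containing w3 are satisfied and w3' drops from the rest; 6 of the 2^4 = 16 assignments to the other variables satisfy what remains.
With w3 = 0, by the same count on the reduced clause set, 1 assignment works.
(One model: w1=F, w2=F, w3=F, w4=F, w5=F.)
Total: 6 + 1 = 7.

7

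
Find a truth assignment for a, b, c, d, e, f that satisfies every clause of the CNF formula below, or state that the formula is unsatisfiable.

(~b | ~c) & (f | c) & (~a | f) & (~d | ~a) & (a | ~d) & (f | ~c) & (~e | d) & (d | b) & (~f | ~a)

a: 0,  b: 1,  c: 0,  d: 0,  e: 0,  f: 1

Branch on b: set b = 1.
From the singleton clause (~c), c = 0.
From the singleton clause (f), f = 1.
From the singleton clause (~a), a = 0.
From the singleton clause (~d), d = 0.
From the singleton clause (~e), e = 0.
This assignment satisfies each clause.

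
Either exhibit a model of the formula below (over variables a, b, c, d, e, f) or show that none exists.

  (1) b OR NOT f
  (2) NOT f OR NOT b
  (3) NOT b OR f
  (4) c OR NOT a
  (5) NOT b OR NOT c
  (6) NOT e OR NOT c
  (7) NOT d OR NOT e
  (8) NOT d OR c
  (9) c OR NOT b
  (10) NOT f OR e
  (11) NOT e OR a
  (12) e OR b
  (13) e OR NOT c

UNSATISFIABLE

Suppose b = true.
(NOT f) alone gives f = false.
That conflicts with the unit clause (f).
That branch fails; take b = false instead.
(NOT f) alone gives f = false.
(e) alone gives e = true.
(NOT c) alone gives c = false.
(NOT a) alone gives a = false.
That conflicts with the unit clause (a).
Either choice for b ends in contradiction.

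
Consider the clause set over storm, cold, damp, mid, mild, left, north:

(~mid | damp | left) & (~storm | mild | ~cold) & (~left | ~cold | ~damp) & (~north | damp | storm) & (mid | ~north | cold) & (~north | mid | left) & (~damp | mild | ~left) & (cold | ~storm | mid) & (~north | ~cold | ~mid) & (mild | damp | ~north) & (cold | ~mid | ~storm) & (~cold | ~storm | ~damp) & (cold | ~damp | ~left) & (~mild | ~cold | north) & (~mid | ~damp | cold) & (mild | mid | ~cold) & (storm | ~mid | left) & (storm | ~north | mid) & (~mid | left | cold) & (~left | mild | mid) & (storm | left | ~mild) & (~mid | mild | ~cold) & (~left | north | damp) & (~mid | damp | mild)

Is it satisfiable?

Suppose mid = 0.
Suppose north = 0.
Suppose cold = 0.
(~storm) alone gives storm = 0.
Suppose damp = 1.
(~left) alone gives left = 0.
(~mild) alone gives mild = 0.
All clauses are satisfied.
A satisfying assignment: storm: 0,  cold: 0,  damp: 1,  mid: 0,  mild: 0,  left: 0,  north: 0.

Yes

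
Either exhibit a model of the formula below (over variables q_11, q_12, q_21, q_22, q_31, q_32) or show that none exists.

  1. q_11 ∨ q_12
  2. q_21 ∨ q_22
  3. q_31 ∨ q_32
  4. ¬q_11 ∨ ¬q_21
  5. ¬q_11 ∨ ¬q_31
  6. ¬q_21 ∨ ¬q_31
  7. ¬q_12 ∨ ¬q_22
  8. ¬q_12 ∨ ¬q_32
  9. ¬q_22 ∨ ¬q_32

Suppose q_11 = True.
(¬q_21) alone gives q_21 = False.
(q_22) alone gives q_22 = True.
(¬q_31) alone gives q_31 = False.
(q_32) alone gives q_32 = True.
Now (¬q_32) is unsatisfied and unit — conflict.
So q_11 must be the other value — set q_11 = False.
(q_12) alone gives q_12 = True.
(¬q_22) alone gives q_22 = False.
(q_21) alone gives q_21 = True.
(¬q_31) alone gives q_31 = False.
(q_32) alone gives q_32 = True.
Now (¬q_32) is unsatisfied and unit — conflict.
Neither q_11 = True nor q_11 = False works.

UNSATISFIABLE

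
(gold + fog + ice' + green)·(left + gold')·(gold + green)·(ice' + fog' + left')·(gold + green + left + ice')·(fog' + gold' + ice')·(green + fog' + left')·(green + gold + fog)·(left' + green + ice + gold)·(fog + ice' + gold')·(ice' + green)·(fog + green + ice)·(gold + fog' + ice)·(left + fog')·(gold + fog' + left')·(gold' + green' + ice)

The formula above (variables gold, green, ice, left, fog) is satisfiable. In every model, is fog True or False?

False

Suppose fog = 1.
(left) alone gives left = 1.
(ice') alone gives ice = 0.
(green) alone gives green = 1.
(gold) alone gives gold = 1.
That conflicts with the unit clause (gold').
So every satisfying assignment has fog = False.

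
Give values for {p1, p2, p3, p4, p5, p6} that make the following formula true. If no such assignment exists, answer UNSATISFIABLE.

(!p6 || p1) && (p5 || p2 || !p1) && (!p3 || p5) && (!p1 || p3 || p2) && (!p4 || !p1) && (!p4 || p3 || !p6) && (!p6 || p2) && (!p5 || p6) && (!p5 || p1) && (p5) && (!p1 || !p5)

UNSATISFIABLE

From the singleton clause (p5), p5 = true.
From the singleton clause (p6), p6 = true.
From the singleton clause (p1), p1 = true.
But (!p1) is also a unit clause — contradiction.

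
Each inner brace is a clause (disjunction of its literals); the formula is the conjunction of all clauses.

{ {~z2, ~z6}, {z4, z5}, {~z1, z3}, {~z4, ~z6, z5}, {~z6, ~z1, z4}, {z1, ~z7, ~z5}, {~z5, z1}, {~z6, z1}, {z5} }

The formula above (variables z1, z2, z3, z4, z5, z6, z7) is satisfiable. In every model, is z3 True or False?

True

Suppose z3 = 0.
(~z1) alone gives z1 = 0.
(~z5) alone gives z5 = 0.
Now (z5) is unsatisfied and unit — conflict.
So every satisfying assignment has z3 = True.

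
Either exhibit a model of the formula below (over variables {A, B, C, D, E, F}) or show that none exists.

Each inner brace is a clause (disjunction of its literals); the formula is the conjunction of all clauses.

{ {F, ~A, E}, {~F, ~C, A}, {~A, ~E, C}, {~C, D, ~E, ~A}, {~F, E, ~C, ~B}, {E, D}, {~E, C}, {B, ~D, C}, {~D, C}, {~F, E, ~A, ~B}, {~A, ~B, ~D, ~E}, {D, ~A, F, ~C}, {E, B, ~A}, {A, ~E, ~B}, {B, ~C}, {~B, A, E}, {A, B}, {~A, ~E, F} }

UNSATISFIABLE

Case E = 1:
(C) alone gives C = 1.
(B) alone gives B = 1.
(A) alone gives A = 1.
(D) alone gives D = 1.
Now (~D) is unsatisfied and unit — conflict.
So E must be the other value — set E = 0.
(D) alone gives D = 1.
(C) alone gives C = 1.
(B) alone gives B = 1.
(~F) alone gives F = 0.
(~A) alone gives A = 0.
Now (A) is unsatisfied and unit — conflict.
Neither E = 1 nor E = 0 works.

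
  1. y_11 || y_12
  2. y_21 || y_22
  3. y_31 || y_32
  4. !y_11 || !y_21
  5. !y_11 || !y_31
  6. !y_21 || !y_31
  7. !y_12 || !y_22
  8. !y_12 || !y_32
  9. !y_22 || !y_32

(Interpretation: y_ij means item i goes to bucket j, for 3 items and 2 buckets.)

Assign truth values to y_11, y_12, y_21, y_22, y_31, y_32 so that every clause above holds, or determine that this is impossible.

UNSATISFIABLE

Try y_11 = true.
Unit clause (!y_21) forces y_21 = false.
Unit clause (y_22) forces y_22 = true.
Unit clause (!y_31) forces y_31 = false.
Unit clause (y_32) forces y_32 = true.
Now (!y_32) is unsatisfied and unit — conflict.
Backtrack on y_11: now try y_11 = false.
Unit clause (y_12) forces y_12 = true.
Unit clause (!y_22) forces y_22 = false.
Unit clause (y_21) forces y_21 = true.
Unit clause (!y_31) forces y_31 = false.
Unit clause (y_32) forces y_32 = true.
Now (!y_32) is unsatisfied and unit — conflict.
Both values of y_11 lead to a conflict.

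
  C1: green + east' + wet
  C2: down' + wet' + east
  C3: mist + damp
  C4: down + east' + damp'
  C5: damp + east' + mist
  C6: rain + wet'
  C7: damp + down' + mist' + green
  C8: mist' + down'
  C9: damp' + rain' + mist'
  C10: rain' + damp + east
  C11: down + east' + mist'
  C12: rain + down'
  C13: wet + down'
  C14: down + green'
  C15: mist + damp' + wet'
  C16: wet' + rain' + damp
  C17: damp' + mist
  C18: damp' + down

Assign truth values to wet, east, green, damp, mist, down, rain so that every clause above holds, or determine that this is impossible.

Suppose mist = 1.
Unit clause (down') forces down = 0.
Unit clause (east') forces east = 0.
Unit clause (green') forces green = 0.
Unit clause (damp') forces damp = 0.
Unit clause (rain') forces rain = 0.
Unit clause (wet') forces wet = 0.
Every clause now holds.

wet: 0, east: 0, green: 0, damp: 0, mist: 1, down: 0, rain: 0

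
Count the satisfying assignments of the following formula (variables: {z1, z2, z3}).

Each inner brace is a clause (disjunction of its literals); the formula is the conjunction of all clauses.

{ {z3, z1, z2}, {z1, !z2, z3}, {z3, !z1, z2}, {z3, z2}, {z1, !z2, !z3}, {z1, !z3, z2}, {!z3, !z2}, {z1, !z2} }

2

There are 2^3 = 8 truth assignments over (z1, z2, z3).
Check each against the 8 clauses (columns in the order z1, z2, z3):
  F F F  ✗ fails (z3 || z1 || z2)
  F F T  ✗ fails (z1 || !z3 || z2)
  F T F  ✗ fails (z1 || !z2 || z3)
  F T T  ✗ fails (z1 || !z2 || !z3)
  T F F  ✗ fails (z3 || !z1 || z2)
  T F T  ✓ satisfies all
  T T F  ✓ satisfies all
  T T T  ✗ fails (!z3 || !z2)
2 of the 8 rows are models.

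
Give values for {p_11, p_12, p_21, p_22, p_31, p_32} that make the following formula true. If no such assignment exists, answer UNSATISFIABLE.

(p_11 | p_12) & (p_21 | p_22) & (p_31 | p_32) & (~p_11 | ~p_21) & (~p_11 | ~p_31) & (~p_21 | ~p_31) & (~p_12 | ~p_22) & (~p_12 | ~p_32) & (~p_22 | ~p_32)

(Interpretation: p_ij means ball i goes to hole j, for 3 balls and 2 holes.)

Branch on p_11: set p_11 = 1.
From the singleton clause (~p_21), p_21 = 0.
From the singleton clause (p_22), p_22 = 1.
From the singleton clause (~p_31), p_31 = 0.
From the singleton clause (p_32), p_32 = 1.
That conflicts with the unit clause (~p_32).
So p_11 must be the other value — set p_11 = 0.
From the singleton clause (p_12), p_12 = 1.
From the singleton clause (~p_22), p_22 = 0.
From the singleton clause (p_21), p_21 = 1.
From the singleton clause (~p_31), p_31 = 0.
From the singleton clause (p_32), p_32 = 1.
That conflicts with the unit clause (~p_32).
Either choice for p_11 ends in contradiction.

UNSATISFIABLE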